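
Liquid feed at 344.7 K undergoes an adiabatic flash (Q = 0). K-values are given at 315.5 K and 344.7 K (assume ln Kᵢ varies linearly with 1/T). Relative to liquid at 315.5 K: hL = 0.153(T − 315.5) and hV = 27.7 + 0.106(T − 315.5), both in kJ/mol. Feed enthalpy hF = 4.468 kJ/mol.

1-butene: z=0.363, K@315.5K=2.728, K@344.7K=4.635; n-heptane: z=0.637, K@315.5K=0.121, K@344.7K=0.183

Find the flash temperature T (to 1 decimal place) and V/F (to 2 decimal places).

Adiabatic flash: solve Rachford–Rice at each trial T, then check hF = ψ·hV(T) + (1−ψ)·hL(T).
  T = 315.5 K: K = (2.728, 0.121), RR gives ψ = 0.044, H_out = 1.228 kJ/mol
  T = 344.7 K: K = (4.635, 0.183), RR gives ψ = 0.269, H_out = 11.552 kJ/mol
  T = 330.1 K: K = (3.598, 0.150), RR gives ψ = 0.182, H_out = 7.149 kJ/mol
  T = 322.8 K: K = (3.143, 0.135), RR gives ψ = 0.122, H_out = 4.466 kJ/mol
  T = 326.5 K: K = (3.368, 0.143), RR gives ψ = 0.154, H_out = 5.880 kJ/mol
  T = 324.6 K: K = (3.251, 0.139), RR gives ψ = 0.139, H_out = 5.170 kJ/mol
Linear interpolation between T = 322.8 (H_out = 4.466) and T = 324.6 (H_out = 5.170) on hF = 4.468 gives T ≈ 322.8 K, at which ψ = 0.12.

T = 322.8 K, V/F = 0.12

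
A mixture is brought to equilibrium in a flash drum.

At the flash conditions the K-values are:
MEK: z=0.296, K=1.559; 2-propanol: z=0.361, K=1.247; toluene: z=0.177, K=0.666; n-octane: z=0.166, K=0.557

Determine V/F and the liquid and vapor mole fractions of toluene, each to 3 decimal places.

V/F = 0.766, x_toluene = 0.238, y_toluene = 0.158

Rachford–Rice: g(V/F) = Σ zᵢ(Kᵢ−1)/(1+V/F(Kᵢ−1)) = 0.
Feasibility: ΣzᵢKᵢ = 1.122, Σzᵢ/Kᵢ = 1.043 — both > 1, two phases present.
Newton iteration, V/F⁰ = 0.5:
  V/F = 0.500: g = 0.0433, g' = -0.156 → V/F = 0.777
  V/F = 0.777: g = -0.0018, g' = -0.172 → V/F = 0.767
  V/F = 0.767: g = -0.0000, g' = -0.171 → V/F = 0.766
Converged at V/F = 0.766.
Compositions from xᵢ = zᵢ/(1+V/F(Kᵢ−1)), yᵢ = Kᵢxᵢ:
  MEK: x = 0.207, y = 0.323
  2-propanol: x = 0.304, y = 0.379
  toluene: x = 0.238, y = 0.158
  n-octane: x = 0.251, y = 0.140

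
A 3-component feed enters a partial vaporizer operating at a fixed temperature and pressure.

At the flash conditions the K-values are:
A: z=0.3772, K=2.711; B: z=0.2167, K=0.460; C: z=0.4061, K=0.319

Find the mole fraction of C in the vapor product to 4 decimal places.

Let ψ = V/F and solve Σ zᵢ(Kᵢ−1)/(1+ψ(Kᵢ−1)) = 0.
Feasibility: ΣzᵢKᵢ = 1.2518, Σzᵢ/Kᵢ = 1.8833 — both > 1, two phases present.
Iterate (Newton) starting at ψ = 0.5:
  ψ = 0.5000: g = -0.23181, g' = -0.8723 → ψ = 0.2343
  ψ = 0.2343: g = -0.00229, g' = -0.9122 → ψ = 0.2318
Converged at ψ = 0.2318.
Compositions from xᵢ = zᵢ/(1+ψ(Kᵢ−1)), yᵢ = Kᵢxᵢ:
  A: x = 0.2701, y = 0.7322
  B: x = 0.2477, y = 0.1139
  C: x = 0.4822, y = 0.1538

y_C = 0.1538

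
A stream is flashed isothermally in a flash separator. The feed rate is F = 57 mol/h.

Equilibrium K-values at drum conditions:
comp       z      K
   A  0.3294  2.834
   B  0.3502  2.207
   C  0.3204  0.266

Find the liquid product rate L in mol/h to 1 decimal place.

Let ψ = V/F and solve Σ zᵢ(Kᵢ−1)/(1+ψ(Kᵢ−1)) = 0.
Feasibility: ΣzᵢKᵢ = 1.7916, Σzᵢ/Kᵢ = 1.4794 — both > 1, two phases present.
Iterate (Newton) starting at ψ = 0.36:
  ψ = 0.3600: g = 0.33890, g' = -0.9688 → ψ = 0.7098
  ψ = 0.7098: g = -0.00088, g' = -1.1095 → ψ = 0.7090
Converged at ψ = 0.7090.
Then V = ψ·F = 0.7090·57 = 40.4 mol/h and L = F − V = 16.6 mol/h.

L = 16.6 mol/h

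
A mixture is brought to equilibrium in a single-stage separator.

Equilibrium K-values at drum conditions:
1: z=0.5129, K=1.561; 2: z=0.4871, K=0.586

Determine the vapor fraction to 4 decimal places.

ψ = 0.3706

Material balance + equilibrium reduce to Σ zᵢ(Kᵢ−1)/(1+ψ(Kᵢ−1)) = 0.
g(0) = ΣzᵢKᵢ − 1 = 0.0861 and g(1) = 1 − Σzᵢ/Kᵢ = -0.1598, so a root lies in (0, 1).
Binary case is linear: z₁(K₁−1)(1+ψ(K₂−1)) + z₂(K₂−1)(1+ψ(K₁−1)) = 0
⇒ ψ = [z₁(K₁−1)+z₂(K₂−1)] / [−(K₁−1)(K₂−1)] = 0.08608/0.23225 = 0.3706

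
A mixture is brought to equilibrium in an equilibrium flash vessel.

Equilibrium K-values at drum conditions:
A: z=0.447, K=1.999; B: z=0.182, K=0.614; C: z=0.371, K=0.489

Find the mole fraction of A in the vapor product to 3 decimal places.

y_A = 0.641

Rachford–Rice: g(V/F) = Σ zᵢ(Kᵢ−1)/(1+V/F(Kᵢ−1)) = 0.
Check two-phase: ΣzᵢKᵢ = 1.187 > 1 and Σzᵢ/Kᵢ = 1.279 > 1, so g(0) = 0.187 > 0 and g(1) = -0.279 < 0.
Iterate (Newton) starting at V/F = 0.5:
  V/F = 0.500: g = -0.0439, g' = -0.415 → V/F = 0.394
Converged at V/F = 0.394.
Compositions from xᵢ = zᵢ/(1+V/F(Kᵢ−1)), yᵢ = Kᵢxᵢ:
  A: x = 0.321, y = 0.641
  B: x = 0.215, y = 0.132
  C: x = 0.465, y = 0.227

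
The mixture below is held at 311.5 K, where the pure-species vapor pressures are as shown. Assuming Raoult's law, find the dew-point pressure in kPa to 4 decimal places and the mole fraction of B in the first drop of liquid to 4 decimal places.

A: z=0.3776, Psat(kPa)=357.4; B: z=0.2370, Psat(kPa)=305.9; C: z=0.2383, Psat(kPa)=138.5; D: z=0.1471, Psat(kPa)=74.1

At the dew point ψ → 1, so Σzᵢ/Kᵢ = 1 with Kᵢ = Pᵢˢᵃᵗ/P ⇒ 1/P = Σzᵢ/Pᵢˢᵃᵗ.
1/P = 0.3776/357.4 + 0.2370/305.9 + 0.2383/138.5 + 0.1471/74.1 = 0.0055370 ⇒ P = 180.6027 kPa
xᵢ = zᵢP/Pᵢˢᵃᵗ ⇒ x_B = 0.2370·180.6027/305.9 = 0.1399

Pdew = 180.6027 kPa, x_B = 0.1399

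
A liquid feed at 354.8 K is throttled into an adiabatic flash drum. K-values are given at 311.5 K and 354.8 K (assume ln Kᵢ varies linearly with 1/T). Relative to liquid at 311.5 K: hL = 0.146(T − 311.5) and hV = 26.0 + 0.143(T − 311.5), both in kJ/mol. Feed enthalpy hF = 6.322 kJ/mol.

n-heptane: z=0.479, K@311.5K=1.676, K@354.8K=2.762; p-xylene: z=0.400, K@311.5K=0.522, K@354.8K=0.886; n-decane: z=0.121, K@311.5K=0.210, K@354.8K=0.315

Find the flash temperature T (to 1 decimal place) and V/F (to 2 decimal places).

T = 315.5 K, V/F = 0.22

Adiabatic flash: solve Rachford–Rice at each trial T, then check hF = ψ·hV(T) + (1−ψ)·hL(T).
  T = 311.5 K: K = (1.676, 0.522, 0.210), RR gives ψ = 0.097, H_out = 2.512 kJ/mol
  T = 354.8 K: K = (2.762, 0.886, 0.315), RR gives ψ = 0.988, H_out = 31.885 kJ/mol
  T = 333.1 K: K = (2.185, 0.691, 0.260), RR gives ψ = 0.638, H_out = 19.712 kJ/mol
  T = 322.3 K: K = (1.922, 0.604, 0.235), RR gives ψ = 0.402, H_out = 12.014 kJ/mol
  T = 316.9 K: K = (1.797, 0.562, 0.222), RR gives ψ = 0.261, H_out = 7.580 kJ/mol
  T = 314.2 K: K = (1.736, 0.542, 0.216), RR gives ψ = 0.183, H_out = 5.145 kJ/mol
  T = 315.5 K: K = (1.765, 0.551, 0.219), RR gives ψ = 0.221, H_out = 6.339 kJ/mol
Linear interpolation between T = 314.2 (H_out = 5.145) and T = 315.5 (H_out = 6.339) on hF = 6.322 gives T ≈ 315.5 K, at which ψ = 0.22.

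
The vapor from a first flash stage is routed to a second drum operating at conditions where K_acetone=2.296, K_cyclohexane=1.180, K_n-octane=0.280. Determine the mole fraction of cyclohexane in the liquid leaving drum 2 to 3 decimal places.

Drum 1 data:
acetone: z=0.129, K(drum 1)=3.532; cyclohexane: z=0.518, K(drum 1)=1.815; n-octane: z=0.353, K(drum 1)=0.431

Drum 1:
Newton iteration, ψ₁⁰ = 0.52:
  ψ₁ = 0.520: g = 0.1522, g' = -0.554 → ψ₁ = 0.795
  ψ₁ = 0.795: g = -0.0020, g' = -0.599 → ψ₁ = 0.791
Converged at ψ₁ = 0.791.
Drum-1 compositions:
  acetone: x = 0.043, y = 0.152
  cyclohexane: x = 0.315, y = 0.572
  n-octane: x = 0.642, y = 0.277
Drum-2 feed = drum-1 vapor: z₂ = (0.1517, 0.5715, 0.2768).
Drum 2:
Iterate (Newton) starting at ψ₂ = 0.5:
  ψ₂ = 0.500: g = -0.0977, g' = -0.460 → ψ₂ = 0.287
  ψ₂ = 0.287: g = -0.0102, g' = -0.380 → ψ₂ = 0.261
  ψ₂ = 0.261: g = -0.0000, g' = -0.377 → ψ₂ = 0.260
Converged at ψ₂ = 0.260.
  acetone: x = 0.113, y = 0.260
  cyclohexane: x = 0.546, y = 0.644
  n-octane: x = 0.341, y = 0.095

x_cyclohexane (drum 2) = 0.546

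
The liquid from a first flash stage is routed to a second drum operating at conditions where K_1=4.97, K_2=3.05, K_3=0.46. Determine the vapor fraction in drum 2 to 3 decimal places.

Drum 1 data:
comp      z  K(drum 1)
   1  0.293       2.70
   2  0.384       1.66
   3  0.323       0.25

V/F (drum 2) = 0.559

Drum 1:
Material balance + equilibrium reduce to Σ zᵢ(Kᵢ−1)/(1+ψ₁(Kᵢ−1)) = 0.
Check two-phase: ΣzᵢKᵢ = 1.509 > 1 and Σzᵢ/Kᵢ = 1.632 > 1, so g(0) = 0.509 > 0 and g(1) = -0.632 < 0.
Newton iteration, ψ₁⁰ = 0.5:
  ψ₁ = 0.500: g = 0.0722, g' = -0.807 → ψ₁ = 0.589
  ψ₁ = 0.589: g = -0.0030, g' = -0.882 → ψ₁ = 0.586
Converged at ψ₁ = 0.586.
Drum-1 compositions:
  1: x = 0.147, y = 0.396
  2: x = 0.277, y = 0.460
  3: x = 0.576, y = 0.144
Drum-2 feed = drum-1 liquid: z₂ = (0.1468, 0.2769, 0.5763).
Drum 2:
Newton iteration, ψ₂⁰ = 0.44:
  ψ₂ = 0.440: g = 0.1023, g' = -0.917 → ψ₂ = 0.552
  ψ₂ = 0.552: g = 0.0058, g' = -0.825 → ψ₂ = 0.559
Converged at ψ₂ = 0.559.
  1: x = 0.046, y = 0.227
  2: x = 0.129, y = 0.394
  3: x = 0.825, y = 0.380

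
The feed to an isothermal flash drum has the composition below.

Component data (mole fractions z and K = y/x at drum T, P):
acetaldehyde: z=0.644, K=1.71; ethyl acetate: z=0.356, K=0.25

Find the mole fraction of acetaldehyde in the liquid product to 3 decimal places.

Material balance + equilibrium reduce to Σ zᵢ(Kᵢ−1)/(1+V/F(Kᵢ−1)) = 0.
Feasibility: ΣzᵢKᵢ = 1.190, Σzᵢ/Kᵢ = 1.801 — both > 1, two phases present.
Binary case is linear: z₁(K₁−1)(1+V/F(K₂−1)) + z₂(K₂−1)(1+V/F(K₁−1)) = 0
⇒ V/F = [z₁(K₁−1)+z₂(K₂−1)] / [−(K₁−1)(K₂−1)] = 0.1902/0.5325 = 0.357
Compositions from xᵢ = zᵢ/(1+V/F(Kᵢ−1)), yᵢ = Kᵢxᵢ:
  acetaldehyde: x = 0.514, y = 0.878
  ethyl acetate: x = 0.486, y = 0.122

x_acetaldehyde = 0.514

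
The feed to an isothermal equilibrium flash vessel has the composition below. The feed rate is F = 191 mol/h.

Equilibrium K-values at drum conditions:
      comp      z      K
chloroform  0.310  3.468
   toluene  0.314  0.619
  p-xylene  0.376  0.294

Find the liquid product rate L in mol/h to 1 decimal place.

Rachford–Rice: g(ψ) = Σ zᵢ(Kᵢ−1)/(1+ψ(Kᵢ−1)) = 0.
Feasibility: ΣzᵢKᵢ = 1.380, Σzᵢ/Kᵢ = 1.876 — both > 1, two phases present.
Iterate (Newton) starting at ψ = 0.5:
  ψ = 0.500: g = -0.2156, g' = -0.896 → ψ = 0.259
  ψ = 0.259: g = 0.0089, g' = -1.039 → ψ = 0.268
Converged at ψ = 0.268.
Then V = ψ·F = 0.2679·191 = 51.2 mol/h and L = F − V = 139.8 mol/h.

L = 139.8 mol/h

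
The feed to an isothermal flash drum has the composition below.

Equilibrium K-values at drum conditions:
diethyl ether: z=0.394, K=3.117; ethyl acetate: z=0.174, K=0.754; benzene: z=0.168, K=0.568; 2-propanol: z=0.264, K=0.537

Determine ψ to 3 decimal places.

ψ = 0.699

Let ψ = V/F and solve Σ zᵢ(Kᵢ−1)/(1+ψ(Kᵢ−1)) = 0.
Check two-phase: ΣzᵢKᵢ = 1.596 > 1 and Σzᵢ/Kᵢ = 1.145 > 1, so g(0) = 0.596 > 0 and g(1) = -0.145 < 0.
Newton–Raphson from ψ = 0.5:
  ψ = 0.500: g = 0.1048, g' = -0.577 → ψ = 0.681
  ψ = 0.681: g = 0.0086, g' = -0.495 → ψ = 0.699
Converged at ψ = 0.699.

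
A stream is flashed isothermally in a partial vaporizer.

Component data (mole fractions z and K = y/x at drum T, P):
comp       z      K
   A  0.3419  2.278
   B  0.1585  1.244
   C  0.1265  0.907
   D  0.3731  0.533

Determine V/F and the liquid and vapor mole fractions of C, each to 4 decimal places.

V/F = 0.6773, x_C = 0.1350, y_C = 0.1224

Iterate (Newton) starting at V/F = 0.49:
  V/F = 0.4900: g = 0.06497, g' = -0.3567 → V/F = 0.6721
  V/F = 0.6721: g = 0.00177, g' = -0.3426 → V/F = 0.6773
Converged at V/F = 0.6773.
Compositions from xᵢ = zᵢ/(1+V/F(Kᵢ−1)), yᵢ = Kᵢxᵢ:
  A: x = 0.1833, y = 0.4175
  B: x = 0.1360, y = 0.1692
  C: x = 0.1350, y = 0.1224
  D: x = 0.5457, y = 0.2909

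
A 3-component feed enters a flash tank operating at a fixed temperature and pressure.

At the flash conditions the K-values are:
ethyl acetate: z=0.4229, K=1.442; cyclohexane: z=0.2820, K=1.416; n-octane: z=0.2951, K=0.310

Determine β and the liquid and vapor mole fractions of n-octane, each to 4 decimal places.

β = 0.3378, x_n-octane = 0.3848, y_n-octane = 0.1193

Newton iteration, β⁰ = 0.5:
  β = 0.5000: g = -0.06067, g' = -0.4163 → β = 0.3543
  β = 0.3543: g = -0.00564, g' = -0.3450 → β = 0.3379
  β = 0.3379: g = -0.00005, g' = -0.3390 → β = 0.3378
Converged at β = 0.3378.
Compositions from xᵢ = zᵢ/(1+β(Kᵢ−1)), yᵢ = Kᵢxᵢ:
  ethyl acetate: x = 0.3680, y = 0.5306
  cyclohexane: x = 0.2473, y = 0.3501
  n-octane: x = 0.3848, y = 0.1193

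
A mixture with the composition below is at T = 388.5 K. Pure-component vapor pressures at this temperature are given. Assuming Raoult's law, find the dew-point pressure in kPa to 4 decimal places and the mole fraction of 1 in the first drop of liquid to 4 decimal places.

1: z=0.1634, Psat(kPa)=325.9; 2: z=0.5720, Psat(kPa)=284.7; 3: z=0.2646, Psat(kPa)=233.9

At the dew point ψ → 1, so Σzᵢ/Kᵢ = 1 with Kᵢ = Pᵢˢᵃᵗ/P ⇒ 1/P = Σzᵢ/Pᵢˢᵃᵗ.
1/P = 0.1634/325.9 + 0.5720/284.7 + 0.2646/233.9 = 0.0036418 ⇒ P = 274.5921 kPa
xᵢ = zᵢP/Pᵢˢᵃᵗ ⇒ x_1 = 0.1634·274.5921/325.9 = 0.1377

Pdew = 274.5921 kPa, x_1 = 0.1377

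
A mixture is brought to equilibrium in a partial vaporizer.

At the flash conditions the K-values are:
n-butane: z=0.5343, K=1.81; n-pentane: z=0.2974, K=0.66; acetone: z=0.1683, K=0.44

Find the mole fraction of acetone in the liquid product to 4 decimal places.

x_acetone = 0.2685

Let β = V/F and solve Σ zᵢ(Kᵢ−1)/(1+β(Kᵢ−1)) = 0.
Check two-phase: ΣzᵢKᵢ = 1.2374 > 1 and Σzᵢ/Kᵢ = 1.1283 > 1, so g(0) = 0.2374 > 0 and g(1) = -0.1283 < 0.
Iterate (Newton) starting at β = 0.5:
  β = 0.5000: g = 0.05530, g' = -0.3293 → β = 0.6679
  β = 0.6679: g = -0.00056, g' = -0.3399 → β = 0.6663
Converged at β = 0.6663.
Compositions from xᵢ = zᵢ/(1+β(Kᵢ−1)), yᵢ = Kᵢxᵢ:
  n-butane: x = 0.3470, y = 0.6281
  n-pentane: x = 0.3845, y = 0.2538
  acetone: x = 0.2685, y = 0.1181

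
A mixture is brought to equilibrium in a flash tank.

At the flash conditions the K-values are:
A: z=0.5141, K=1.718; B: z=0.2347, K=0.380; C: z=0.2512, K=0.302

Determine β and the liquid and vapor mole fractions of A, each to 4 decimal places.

Let β = V/F and solve Σ zᵢ(Kᵢ−1)/(1+β(Kᵢ−1)) = 0.
Feasibility: ΣzᵢKᵢ = 1.0483, Σzᵢ/Kᵢ = 1.7487 — both > 1, two phases present.
Newton–Raphson from β = 0.5:
  β = 0.5000: g = -0.20861, g' = -0.6218 → β = 0.1645
  β = 0.1645: g = -0.02999, g' = -0.4801 → β = 0.1020
  β = 0.1020: g = -0.00019, g' = -0.4748 → β = 0.1016
Converged at β = 0.1016.
Compositions from xᵢ = zᵢ/(1+β(Kᵢ−1)), yᵢ = Kᵢxᵢ:
  A: x = 0.4791, y = 0.8232
  B: x = 0.2505, y = 0.0952
  C: x = 0.2704, y = 0.0817

β = 0.1016, x_A = 0.4791, y_A = 0.8232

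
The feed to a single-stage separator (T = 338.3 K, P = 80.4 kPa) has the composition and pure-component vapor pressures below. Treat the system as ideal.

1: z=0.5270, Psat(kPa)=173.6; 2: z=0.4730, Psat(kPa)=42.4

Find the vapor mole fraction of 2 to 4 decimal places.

y_2 = 0.3746

Raoult's law: Kᵢ = Pᵢˢᵃᵗ/P = Pᵢˢᵃᵗ/80.4.
  K_1 = 173.6/80.4 = 2.159204, K_2 = 42.4/80.4 = 0.527363
Rachford–Rice: g(V/F) = Σ zᵢ(Kᵢ−1)/(1+V/F(Kᵢ−1)) = 0.
Feasibility: ΣzᵢKᵢ = 1.3873, Σzᵢ/Kᵢ = 1.1410 — both > 1, two phases present.
Binary case is linear: z₁(K₁−1)(1+V/F(K₂−1)) + z₂(K₂−1)(1+V/F(K₁−1)) = 0
⇒ V/F = [z₁(K₁−1)+z₂(K₂−1)] / [−(K₁−1)(K₂−1)] = 0.38734/0.54788 = 0.7070
Compositions from xᵢ = zᵢ/(1+V/F(Kᵢ−1)), yᵢ = Kᵢxᵢ:
  1: x = 0.2896, y = 0.6254
  2: x = 0.7104, y = 0.3746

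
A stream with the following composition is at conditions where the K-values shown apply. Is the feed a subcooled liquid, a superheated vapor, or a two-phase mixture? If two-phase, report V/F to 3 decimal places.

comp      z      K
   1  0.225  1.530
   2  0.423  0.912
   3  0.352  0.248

subcooled liquid

ΣzᵢKᵢ = 0.817; Σzᵢ/Kᵢ = 2.030.
Since ΣzᵢKᵢ < 1 the mixture is below its bubble point — single liquid phase.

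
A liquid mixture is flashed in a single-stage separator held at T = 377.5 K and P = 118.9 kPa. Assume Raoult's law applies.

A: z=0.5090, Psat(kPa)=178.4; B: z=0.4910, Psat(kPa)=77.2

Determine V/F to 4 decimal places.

Raoult's law: Kᵢ = Pᵢˢᵃᵗ/P = Pᵢˢᵃᵗ/118.9.
  K_A = 178.4/118.9 = 1.500421, K_B = 77.2/118.9 = 0.649285
Iterate (Newton) starting at V/F = 0.5:
  V/F = 0.5000: g = -0.00508, g' = -0.1704 → V/F = 0.4702
  V/F = 0.4702: g = -0.00000, g' = -0.1701 → V/F = 0.4701
Converged at V/F = 0.4701.

V/F = 0.4701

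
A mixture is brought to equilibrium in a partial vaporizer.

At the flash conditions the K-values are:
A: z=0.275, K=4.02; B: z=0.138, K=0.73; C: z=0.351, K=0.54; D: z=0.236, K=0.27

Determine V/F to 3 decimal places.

V/F = 0.288

Rachford–Rice: g(V/F) = Σ zᵢ(Kᵢ−1)/(1+V/F(Kᵢ−1)) = 0.
g(0) = ΣzᵢKᵢ − 1 = 0.459 and g(1) = 1 − Σzᵢ/Kᵢ = -0.782, so a root lies in (0, 1).
Iterate (Newton) starting at V/F = 0.5:
  V/F = 0.500: g = -0.1932, g' = -0.849 → V/F = 0.272
  V/F = 0.272: g = 0.0158, g' = -1.060 → V/F = 0.287
  V/F = 0.287: g = 0.0002, g' = -1.031 → V/F = 0.288
Converged at V/F = 0.288.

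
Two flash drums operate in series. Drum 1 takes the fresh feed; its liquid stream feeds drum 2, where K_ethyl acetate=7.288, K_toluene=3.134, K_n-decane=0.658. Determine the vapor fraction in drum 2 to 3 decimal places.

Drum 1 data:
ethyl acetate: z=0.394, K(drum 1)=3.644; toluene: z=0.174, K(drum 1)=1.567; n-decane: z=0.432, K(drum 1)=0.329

V/F (drum 2) = 0.633

Drum 1:
Let ψ₁ = V/F and solve Σ zᵢ(Kᵢ−1)/(1+ψ₁(Kᵢ−1)) = 0.
g(0) = ΣzᵢKᵢ − 1 = 0.851 and g(1) = 1 − Σzᵢ/Kᵢ = -0.532, so a root lies in (0, 1).
Newton–Raphson from ψ₁ = 0.41:
  ψ₁ = 0.410: g = 0.1800, g' = -1.041 → ψ₁ = 0.583
  ψ₁ = 0.583: g = 0.0080, g' = -0.983 → ψ₁ = 0.591
Converged at ψ₁ = 0.591.
Drum-1 compositions:
  ethyl acetate: x = 0.154, y = 0.560
  toluene: x = 0.130, y = 0.204
  n-decane: x = 0.716, y = 0.236
Drum-2 feed = drum-1 liquid: z₂ = (0.1537, 0.1303, 0.7159).
Drum 2:
Let ψ₂ = V/F and solve Σ zᵢ(Kᵢ−1)/(1+ψ₂(Kᵢ−1)) = 0.
g(0) = ΣzᵢKᵢ − 1 = 1.000 and g(1) = 1 − Σzᵢ/Kᵢ = -0.151, so a root lies in (0, 1).
Iterate (Newton) starting at ψ₂ = 0.56:
  ψ₂ = 0.560: g = 0.0377, g' = -0.549 → ψ₂ = 0.629
  ψ₂ = 0.629: g = 0.0020, g' = -0.492 → ψ₂ = 0.633
Converged at ψ₂ = 0.633.
  ethyl acetate: x = 0.031, y = 0.225
  toluene: x = 0.055, y = 0.174
  n-decane: x = 0.914, y = 0.601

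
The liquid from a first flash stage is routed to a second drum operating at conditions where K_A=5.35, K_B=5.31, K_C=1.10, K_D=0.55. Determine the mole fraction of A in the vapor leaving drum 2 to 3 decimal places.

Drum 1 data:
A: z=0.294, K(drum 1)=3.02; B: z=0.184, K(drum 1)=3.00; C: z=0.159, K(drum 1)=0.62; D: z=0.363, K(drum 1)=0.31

y_A (drum 2) = 0.237

Drum 1:
Material balance + equilibrium reduce to Σ zᵢ(Kᵢ−1)/(1+ψ₁(Kᵢ−1)) = 0.
g(0) = ΣzᵢKᵢ − 1 = 0.651 and g(1) = 1 − Σzᵢ/Kᵢ = -0.586, so a root lies in (0, 1).
Iterate (Newton) starting at ψ₁ = 0.5:
  ψ₁ = 0.500: g = 0.0225, g' = -0.919 → ψ₁ = 0.524
Converged at ψ₁ = 0.524.
Drum-1 compositions:
  A: x = 0.143, y = 0.431
  B: x = 0.090, y = 0.269
  C: x = 0.199, y = 0.123
  D: x = 0.569, y = 0.176
Drum-2 feed = drum-1 liquid: z₂ = (0.1428, 0.0898, 0.1986, 0.5689).
Drum 2:
Iterate (Newton) starting at ψ₂ = 0.5:
  ψ₂ = 0.500: g = 0.0069, g' = -0.629 → ψ₂ = 0.511
Converged at ψ₂ = 0.511.
  A: x = 0.044, y = 0.237
  B: x = 0.028, y = 0.149
  C: x = 0.189, y = 0.208
  D: x = 0.739, y = 0.406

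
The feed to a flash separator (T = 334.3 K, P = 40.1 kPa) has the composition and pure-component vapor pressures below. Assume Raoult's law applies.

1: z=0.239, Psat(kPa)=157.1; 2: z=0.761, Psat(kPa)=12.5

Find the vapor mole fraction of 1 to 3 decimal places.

Raoult's law: Kᵢ = Pᵢˢᵃᵗ/P = Pᵢˢᵃᵗ/40.1.
  K_1 = 157.1/40.1 = 3.91771, K_2 = 12.5/40.1 = 0.31172
Let β = V/F and solve Σ zᵢ(Kᵢ−1)/(1+β(Kᵢ−1)) = 0.
Check two-phase: ΣzᵢKᵢ = 1.174 > 1 and Σzᵢ/Kᵢ = 2.502 > 1, so g(0) = 0.174 > 0 and g(1) = -1.502 < 0.
Newton iteration, β⁰ = 0.5:
  β = 0.500: g = -0.5150, g' = -1.175 → β = 0.062
  β = 0.062: g = 0.0442, g' = -1.855 → β = 0.085
  β = 0.085: g = 0.0018, g' = -1.711 → β = 0.086
Converged at β = 0.086.
Compositions from xᵢ = zᵢ/(1+β(Kᵢ−1)), yᵢ = Kᵢxᵢ:
  1: x = 0.191, y = 0.748
  2: x = 0.809, y = 0.252

y_1 = 0.748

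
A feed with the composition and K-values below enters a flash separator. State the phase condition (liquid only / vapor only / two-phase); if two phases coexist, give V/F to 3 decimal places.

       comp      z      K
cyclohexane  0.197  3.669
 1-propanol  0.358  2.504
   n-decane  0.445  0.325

two-phase, V/F = 0.580

ΣzᵢKᵢ = 1.764; Σzᵢ/Kᵢ = 1.566.
Both exceed 1, so a two-phase solution exists.
Let ψ = V/F and solve Σ zᵢ(Kᵢ−1)/(1+ψ(Kᵢ−1)) = 0.
Iterate (Newton) starting at ψ = 0.5:
  ψ = 0.500: g = 0.0792, g' = -0.983 → ψ = 0.581
  ψ = 0.581: g = -0.0002, g' = -0.995 → ψ = 0.580
Converged at ψ = 0.580.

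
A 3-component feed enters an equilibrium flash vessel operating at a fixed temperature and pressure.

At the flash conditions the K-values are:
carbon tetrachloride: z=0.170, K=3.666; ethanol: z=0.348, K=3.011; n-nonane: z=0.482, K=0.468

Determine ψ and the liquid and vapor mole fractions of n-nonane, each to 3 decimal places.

ψ = 0.755, x_n-nonane = 0.805, y_n-nonane = 0.377

Newton–Raphson from ψ = 0.55:
  ψ = 0.550: g = 0.1536, g' = -0.789 → ψ = 0.745
  ψ = 0.745: g = 0.0073, g' = -0.735 → ψ = 0.755
Converged at ψ = 0.755.
Compositions from xᵢ = zᵢ/(1+ψ(Kᵢ−1)), yᵢ = Kᵢxᵢ:
  carbon tetrachloride: x = 0.056, y = 0.207
  ethanol: x = 0.138, y = 0.416
  n-nonane: x = 0.805, y = 0.377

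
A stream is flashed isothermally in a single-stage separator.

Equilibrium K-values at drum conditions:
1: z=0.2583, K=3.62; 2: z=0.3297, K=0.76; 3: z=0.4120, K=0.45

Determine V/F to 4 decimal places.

Material balance + equilibrium reduce to Σ zᵢ(Kᵢ−1)/(1+V/F(Kᵢ−1)) = 0.
g(0) = ΣzᵢKᵢ − 1 = 0.3710 and g(1) = 1 − Σzᵢ/Kᵢ = -0.4207, so a root lies in (0, 1).
Newton iteration, V/F⁰ = 0.5:
  V/F = 0.5000: g = -0.10951, g' = -0.5939 → V/F = 0.3156
  V/F = 0.3156: g = 0.01062, g' = -0.7360 → V/F = 0.3300
  V/F = 0.3300: g = 0.00013, g' = -0.7184 → V/F = 0.3302
Converged at V/F = 0.3302.

V/F = 0.3302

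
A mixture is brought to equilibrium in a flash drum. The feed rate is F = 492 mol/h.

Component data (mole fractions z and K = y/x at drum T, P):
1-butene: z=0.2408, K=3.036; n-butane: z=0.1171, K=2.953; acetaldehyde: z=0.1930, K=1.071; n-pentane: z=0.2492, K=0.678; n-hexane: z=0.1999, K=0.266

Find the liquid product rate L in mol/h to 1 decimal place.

L = 213.2 mol/h

Rachford–Rice: g(V/F) = Σ zᵢ(Kᵢ−1)/(1+V/F(Kᵢ−1)) = 0.
Check two-phase: ΣzᵢKᵢ = 1.5057 > 1 and Σzᵢ/Kᵢ = 1.4182 > 1, so g(0) = 0.5057 > 0 and g(1) = -0.4182 < 0.
Iterate (Newton) starting at V/F = 0.5:
  V/F = 0.5000: g = 0.04445, g' = -0.6658 → V/F = 0.5668
  V/F = 0.5668: g = -0.00006, g' = -0.6711 → V/F = 0.5667
Converged at V/F = 0.5667.
Then V = V/F·F = 0.5667·492 = 278.8 mol/h and L = F − V = 213.2 mol/h.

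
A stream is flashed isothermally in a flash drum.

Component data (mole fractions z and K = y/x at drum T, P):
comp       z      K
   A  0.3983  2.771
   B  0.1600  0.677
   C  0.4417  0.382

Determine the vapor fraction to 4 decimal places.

ψ = 0.3879

Rachford–Rice: g(ψ) = Σ zᵢ(Kᵢ−1)/(1+ψ(Kᵢ−1)) = 0.
Check two-phase: ΣzᵢKᵢ = 1.3807 > 1 and Σzᵢ/Kᵢ = 1.5364 > 1, so g(0) = 0.3807 > 0 and g(1) = -0.5364 < 0.
Newton iteration, ψ⁰ = 0.5:
  ψ = 0.5000: g = -0.08256, g' = -0.7284 → ψ = 0.3867
  ψ = 0.3867: g = 0.00095, g' = -0.7532 → ψ = 0.3879
Converged at ψ = 0.3879.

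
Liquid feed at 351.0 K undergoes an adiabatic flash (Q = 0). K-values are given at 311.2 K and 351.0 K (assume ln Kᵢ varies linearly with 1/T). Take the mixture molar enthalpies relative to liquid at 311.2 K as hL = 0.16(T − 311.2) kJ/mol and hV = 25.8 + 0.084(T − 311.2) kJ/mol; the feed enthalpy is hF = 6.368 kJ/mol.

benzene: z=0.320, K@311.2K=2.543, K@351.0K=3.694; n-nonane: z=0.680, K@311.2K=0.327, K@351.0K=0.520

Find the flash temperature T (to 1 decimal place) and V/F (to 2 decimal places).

T = 324.8 K, V/F = 0.17

Adiabatic flash: solve Rachford–Rice at each trial T, then check hF = ψ·hV(T) + (1−ψ)·hL(T).
  T = 311.2 K: K = (2.543, 0.327), RR gives ψ = 0.035, H_out = 0.897 kJ/mol
  T = 351.0 K: K = (3.694, 0.520), RR gives ψ = 0.414, H_out = 15.803 kJ/mol
  T = 331.1 K: K = (3.100, 0.418), RR gives ψ = 0.226, H_out = 8.675 kJ/mol
  T = 321.1 K: K = (2.815, 0.371), RR gives ψ = 0.134, H_out = 4.940 kJ/mol
  T = 326.1 K: K = (2.956, 0.394), RR gives ψ = 0.181, H_out = 6.838 kJ/mol
  T = 323.6 K: K = (2.885, 0.382), RR gives ψ = 0.157, H_out = 5.898 kJ/mol
  T = 324.9 K: K = (2.922, 0.389), RR gives ψ = 0.170, H_out = 6.389 kJ/mol
Linear interpolation between T = 323.6 (H_out = 5.898) and T = 324.9 (H_out = 6.389) on hF = 6.368 gives T ≈ 324.8 K, at which ψ = 0.17.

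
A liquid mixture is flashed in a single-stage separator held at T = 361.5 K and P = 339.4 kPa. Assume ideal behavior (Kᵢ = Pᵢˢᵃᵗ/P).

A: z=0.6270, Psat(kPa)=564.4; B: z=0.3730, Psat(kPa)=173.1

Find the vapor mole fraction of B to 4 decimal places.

y_B = 0.2933

Raoult's law: Kᵢ = Pᵢˢᵃᵗ/P = Pᵢˢᵃᵗ/339.4.
  K_A = 564.4/339.4 = 1.662935, K_B = 173.1/339.4 = 0.510018
Rachford–Rice: g(β) = Σ zᵢ(Kᵢ−1)/(1+β(Kᵢ−1)) = 0.
g(0) = ΣzᵢKᵢ − 1 = 0.2329 and g(1) = 1 − Σzᵢ/Kᵢ = -0.1084, so a root lies in (0, 1).
Iterate (Newton) starting at β = 0.5:
  β = 0.5000: g = 0.07011, g' = -0.3125 → β = 0.7243
  β = 0.7243: g = -0.00250, g' = -0.3410 → β = 0.7170
Converged at β = 0.7170.
Compositions from xᵢ = zᵢ/(1+β(Kᵢ−1)), yᵢ = Kᵢxᵢ:
  A: x = 0.4250, y = 0.7067
  B: x = 0.5750, y = 0.2933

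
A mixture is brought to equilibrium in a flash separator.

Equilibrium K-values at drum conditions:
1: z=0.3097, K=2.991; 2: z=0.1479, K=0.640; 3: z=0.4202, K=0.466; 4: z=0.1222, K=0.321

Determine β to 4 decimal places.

Material balance + equilibrium reduce to Σ zᵢ(Kᵢ−1)/(1+β(Kᵢ−1)) = 0.
Feasibility: ΣzᵢKᵢ = 1.2560, Σzᵢ/Kᵢ = 1.6170 — both > 1, two phases present.
Newton iteration, β⁰ = 0.5:
  β = 0.5000: g = -0.18767, g' = -0.6890 → β = 0.2276
  β = 0.2276: g = 0.01276, g' = -0.8382 → β = 0.2428
  β = 0.2428: g = 0.00014, g' = -0.8199 → β = 0.2430
Converged at β = 0.2430.

β = 0.2430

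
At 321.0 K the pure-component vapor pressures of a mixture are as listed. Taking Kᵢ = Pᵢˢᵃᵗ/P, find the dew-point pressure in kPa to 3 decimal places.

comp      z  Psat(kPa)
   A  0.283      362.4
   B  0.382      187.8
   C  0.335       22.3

Pdew = 56.062 kPa

At the dew point ψ → 1, so Σzᵢ/Kᵢ = 1 with Kᵢ = Pᵢˢᵃᵗ/P ⇒ 1/P = Σzᵢ/Pᵢˢᵃᵗ.
1/P = 0.283/362.4 + 0.382/187.8 + 0.335/22.3 = 0.017837 ⇒ P = 56.062 kPa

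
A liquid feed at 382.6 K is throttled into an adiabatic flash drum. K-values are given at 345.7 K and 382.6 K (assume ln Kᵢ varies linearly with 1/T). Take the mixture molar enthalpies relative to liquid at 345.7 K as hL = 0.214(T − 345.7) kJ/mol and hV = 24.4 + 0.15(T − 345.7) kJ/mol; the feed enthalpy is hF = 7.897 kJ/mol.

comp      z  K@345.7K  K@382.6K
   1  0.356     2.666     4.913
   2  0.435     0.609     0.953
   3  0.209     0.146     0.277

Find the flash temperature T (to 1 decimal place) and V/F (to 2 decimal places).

Adiabatic flash: solve Rachford–Rice at each trial T, then check hF = ψ·hV(T) + (1−ψ)·hL(T).
  T = 345.7 K: K = (2.666, 0.609, 0.146), RR gives ψ = 0.254, H_out = 6.197 kJ/mol
  T = 382.6 K: K = (4.913, 0.953, 0.277), RR gives ψ = 0.753, H_out = 24.494 kJ/mol
  T = 364.1 K: K = (3.673, 0.770, 0.204), RR gives ψ = 0.521, H_out = 16.035 kJ/mol
  T = 354.9 K: K = (3.142, 0.687, 0.173), RR gives ψ = 0.396, H_out = 11.406 kJ/mol
  T = 350.3 K: K = (2.897, 0.647, 0.159), RR gives ψ = 0.328, H_out = 8.898 kJ/mol
  T = 348.0 K: K = (2.780, 0.628, 0.153), RR gives ψ = 0.292, H_out = 7.576 kJ/mol
Linear interpolation between T = 348.0 (H_out = 7.576) and T = 350.3 (H_out = 8.898) on hF = 7.897 gives T ≈ 348.6 K, at which ψ = 0.30.

T = 348.6 K, V/F = 0.30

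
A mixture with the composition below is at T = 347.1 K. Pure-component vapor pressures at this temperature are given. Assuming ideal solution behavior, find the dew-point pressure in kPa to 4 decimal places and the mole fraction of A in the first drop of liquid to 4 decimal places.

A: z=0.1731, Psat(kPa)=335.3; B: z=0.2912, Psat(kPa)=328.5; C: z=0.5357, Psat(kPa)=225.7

At the dew point ψ → 1, so Σzᵢ/Kᵢ = 1 with Kᵢ = Pᵢˢᵃᵗ/P ⇒ 1/P = Σzᵢ/Pᵢˢᵃᵗ.
1/P = 0.1731/335.3 + 0.2912/328.5 + 0.5357/225.7 = 0.0037762 ⇒ P = 264.8156 kPa
xᵢ = zᵢP/Pᵢˢᵃᵗ ⇒ x_A = 0.1731·264.8156/335.3 = 0.1367

Pdew = 264.8156 kPa, x_A = 0.1367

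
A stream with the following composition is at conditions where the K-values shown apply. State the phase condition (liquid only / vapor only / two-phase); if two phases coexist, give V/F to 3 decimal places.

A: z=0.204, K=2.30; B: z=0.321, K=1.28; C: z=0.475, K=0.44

two-phase, V/F = 0.191

ΣzᵢKᵢ = 1.089; Σzᵢ/Kᵢ = 1.419.
Both exceed 1, so a two-phase solution exists.
Rachford–Rice: g(ψ) = Σ zᵢ(Kᵢ−1)/(1+ψ(Kᵢ−1)) = 0.
Newton–Raphson from ψ = 0.5:
  ψ = 0.500: g = -0.1299, g' = -0.433 → ψ = 0.200
  ψ = 0.200: g = -0.0041, g' = -0.429 → ψ = 0.191
Converged at ψ = 0.191.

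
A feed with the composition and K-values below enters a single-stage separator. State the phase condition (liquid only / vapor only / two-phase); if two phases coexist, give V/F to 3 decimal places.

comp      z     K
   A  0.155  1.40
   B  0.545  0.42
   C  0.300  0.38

liquid only

ΣzᵢKᵢ = 0.560; Σzᵢ/Kᵢ = 2.198.
Since ΣzᵢKᵢ < 1 the mixture is below its bubble point — single liquid phase.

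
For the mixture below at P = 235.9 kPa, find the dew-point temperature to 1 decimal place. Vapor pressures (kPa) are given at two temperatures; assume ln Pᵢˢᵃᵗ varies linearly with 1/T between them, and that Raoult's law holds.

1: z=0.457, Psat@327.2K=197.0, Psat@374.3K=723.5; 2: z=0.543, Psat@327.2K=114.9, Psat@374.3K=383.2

Dew-point temperature: Σzᵢ·P/Pᵢˢᵃᵗ(T) = 1. Interpolate ln Pᵢˢᵃᵗ = aᵢ + bᵢ/T.
  T = 327.2 K: ΣzᵢP/Pᵢˢᵃᵗ = 1.6621
  T = 374.3 K: ΣzᵢP/Pᵢˢᵃᵗ = 0.4833
  T = 350.8 K: ΣzᵢP/Pᵢˢᵃᵗ = 0.8585
  T = 339.0 K: ΣzᵢP/Pᵢˢᵃᵗ = 1.1808
  T = 344.9 K: ΣzᵢP/Pᵢˢᵃᵗ = 1.0041
  T = 347.9 K: ΣzᵢP/Pᵢˢᵃᵗ = 0.9266
  T = 346.4 K: ΣzᵢP/Pᵢˢᵃᵗ = 0.9644
Interpolating between 344.9 K and 346.4 K gives T ≈ 345.1 K.

T = 345.1 K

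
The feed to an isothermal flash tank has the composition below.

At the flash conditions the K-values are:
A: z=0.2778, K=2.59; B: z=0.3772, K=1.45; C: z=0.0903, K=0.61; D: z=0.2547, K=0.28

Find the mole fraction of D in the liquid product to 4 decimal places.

x_D = 0.4407

Material balance + equilibrium reduce to Σ zᵢ(Kᵢ−1)/(1+V/F(Kᵢ−1)) = 0.
Feasibility: ΣzᵢKᵢ = 1.3928, Σzᵢ/Kᵢ = 1.4251 — both > 1, two phases present.
Iterate (Newton) starting at V/F = 0.36:
  V/F = 0.3600: g = 0.13847, g' = -0.5998 → V/F = 0.5909
  V/F = 0.5909: g = -0.00309, g' = -0.6575 → V/F = 0.5862
  V/F = 0.5862: g = -0.00001, g' = -0.6543 → V/F = 0.5861
Converged at V/F = 0.5861.
Compositions from xᵢ = zᵢ/(1+V/F(Kᵢ−1)), yᵢ = Kᵢxᵢ:
  A: x = 0.1438, y = 0.3724
  B: x = 0.2985, y = 0.4328
  C: x = 0.1171, y = 0.0714
  D: x = 0.4407, y = 0.1234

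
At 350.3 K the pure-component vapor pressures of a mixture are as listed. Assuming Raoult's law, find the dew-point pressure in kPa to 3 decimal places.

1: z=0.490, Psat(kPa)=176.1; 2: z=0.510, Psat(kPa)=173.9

Pdew = 174.971 kPa

At the dew point ψ → 1, so Σzᵢ/Kᵢ = 1 with Kᵢ = Pᵢˢᵃᵗ/P ⇒ 1/P = Σzᵢ/Pᵢˢᵃᵗ.
1/P = 0.490/176.1 + 0.510/173.9 = 0.005715 ⇒ P = 174.971 kPa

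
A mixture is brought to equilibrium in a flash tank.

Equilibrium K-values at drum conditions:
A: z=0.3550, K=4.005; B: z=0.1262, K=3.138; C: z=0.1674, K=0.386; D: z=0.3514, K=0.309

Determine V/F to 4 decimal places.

Material balance + equilibrium reduce to Σ zᵢ(Kᵢ−1)/(1+V/F(Kᵢ−1)) = 0.
Check two-phase: ΣzᵢKᵢ = 1.9910 > 1 and Σzᵢ/Kᵢ = 1.6998 > 1, so g(0) = 0.9910 > 0 and g(1) = -0.6998 < 0.
Iterate (Newton) starting at V/F = 0.41:
  V/F = 0.4100: g = 0.14555, g' = -1.2466 → V/F = 0.5268
  V/F = 0.5268: g = 0.00622, g' = -1.1608 → V/F = 0.5321
Converged at V/F = 0.5321.

V/F = 0.5321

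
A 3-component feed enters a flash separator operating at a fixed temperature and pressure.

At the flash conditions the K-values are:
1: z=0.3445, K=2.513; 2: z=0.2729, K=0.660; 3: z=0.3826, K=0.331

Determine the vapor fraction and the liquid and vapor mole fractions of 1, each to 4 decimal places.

ψ = 0.2070, x_1 = 0.2623, y_1 = 0.6593

Rachford–Rice: g(ψ) = Σ zᵢ(Kᵢ−1)/(1+ψ(Kᵢ−1)) = 0.
Check two-phase: ΣzᵢKᵢ = 1.1725 > 1 and Σzᵢ/Kᵢ = 1.7065 > 1, so g(0) = 0.1725 > 0 and g(1) = -0.7065 < 0.
Newton–Raphson from ψ = 0.58:
  ψ = 0.5800: g = -0.25621, g' = -0.7299 → ψ = 0.2290
  ψ = 0.2290: g = -0.01576, g' = -0.7109 → ψ = 0.2068
  ψ = 0.2068: g = 0.00015, g' = -0.7247 → ψ = 0.2070
Converged at ψ = 0.2070.
Compositions from xᵢ = zᵢ/(1+ψ(Kᵢ−1)), yᵢ = Kᵢxᵢ:
  1: x = 0.2623, y = 0.6593
  2: x = 0.2936, y = 0.1938
  3: x = 0.4441, y = 0.1470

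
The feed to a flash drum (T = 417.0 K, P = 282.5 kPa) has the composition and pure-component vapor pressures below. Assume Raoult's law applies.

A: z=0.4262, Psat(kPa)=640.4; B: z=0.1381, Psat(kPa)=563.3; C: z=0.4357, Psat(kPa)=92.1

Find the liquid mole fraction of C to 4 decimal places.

x_C = 0.6395

Raoult's law: Kᵢ = Pᵢˢᵃᵗ/P = Pᵢˢᵃᵗ/282.5.
  K_A = 640.4/282.5 = 2.266903, K_B = 563.3/282.5 = 1.993982, K_C = 92.1/282.5 = 0.326018
Newton iteration, ψ⁰ = 0.5:
  ψ = 0.5000: g = -0.02065, g' = -0.7675 → ψ = 0.4731
  ψ = 0.4731: g = -0.00015, g' = -0.7571 → ψ = 0.4729
Converged at ψ = 0.4729.
Compositions from xᵢ = zᵢ/(1+ψ(Kᵢ−1)), yᵢ = Kᵢxᵢ:
  A: x = 0.2665, y = 0.6042
  B: x = 0.0939, y = 0.1873
  C: x = 0.6395, y = 0.2085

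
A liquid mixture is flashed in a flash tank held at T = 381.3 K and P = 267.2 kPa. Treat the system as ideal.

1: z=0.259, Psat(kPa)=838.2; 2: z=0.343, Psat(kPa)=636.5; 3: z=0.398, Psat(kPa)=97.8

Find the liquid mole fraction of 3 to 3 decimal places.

x_3 = 0.724

Raoult's law: Kᵢ = Pᵢˢᵃᵗ/P = Pᵢˢᵃᵗ/267.2.
  K_1 = 838.2/267.2 = 3.13698, K_2 = 636.5/267.2 = 2.38211, K_3 = 97.8/267.2 = 0.36602
Iterate (Newton) starting at ψ = 0.54:
  ψ = 0.540: g = 0.1447, g' = -0.840 → ψ = 0.712
  ψ = 0.712: g = -0.0018, g' = -0.884 → ψ = 0.710
Converged at ψ = 0.710.
Compositions from xᵢ = zᵢ/(1+ψ(Kᵢ−1)), yᵢ = Kᵢxᵢ:
  1: x = 0.103, y = 0.323
  2: x = 0.173, y = 0.412
  3: x = 0.724, y = 0.265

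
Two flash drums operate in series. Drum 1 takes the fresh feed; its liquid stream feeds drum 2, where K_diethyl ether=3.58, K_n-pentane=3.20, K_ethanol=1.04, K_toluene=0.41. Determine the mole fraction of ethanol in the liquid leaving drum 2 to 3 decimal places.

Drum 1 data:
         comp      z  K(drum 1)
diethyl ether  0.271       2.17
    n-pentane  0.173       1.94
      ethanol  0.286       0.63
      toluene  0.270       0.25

Drum 1:
Material balance + equilibrium reduce to Σ zᵢ(Kᵢ−1)/(1+ψ₁(Kᵢ−1)) = 0.
g(0) = ΣzᵢKᵢ − 1 = 0.171 and g(1) = 1 − Σzᵢ/Kᵢ = -0.748, so a root lies in (0, 1).
Newton iteration, ψ₁⁰ = 0.47:
  ψ₁ = 0.470: g = -0.1235, g' = -0.648 → ψ₁ = 0.279
  ψ₁ = 0.279: g = -0.0064, g' = -0.598 → ψ₁ = 0.269
Converged at ψ₁ = 0.269.
Drum-1 compositions:
  diethyl ether: x = 0.206, y = 0.447
  n-pentane: x = 0.138, y = 0.268
  ethanol: x = 0.318, y = 0.200
  toluene: x = 0.338, y = 0.085
Drum-2 feed = drum-1 liquid: z₂ = (0.2062, 0.1381, 0.3176, 0.3381).
Drum 2:
Let ψ₂ = V/F and solve Σ zᵢ(Kᵢ−1)/(1+ψ₂(Kᵢ−1)) = 0.
Check two-phase: ΣzᵢKᵢ = 1.649 > 1 and Σzᵢ/Kᵢ = 1.231 > 1, so g(0) = 0.649 > 0 and g(1) = -0.231 < 0.
Newton iteration, ψ₂⁰ = 0.52:
  ψ₂ = 0.520: g = 0.0936, g' = -0.641 → ψ₂ = 0.666
  ψ₂ = 0.666: g = 0.0028, g' = -0.616 → ψ₂ = 0.670
Converged at ψ₂ = 0.670.
  diethyl ether: x = 0.076, y = 0.270
  n-pentane: x = 0.056, y = 0.179
  ethanol: x = 0.309, y = 0.322
  toluene: x = 0.559, y = 0.229

x_ethanol (drum 2) = 0.309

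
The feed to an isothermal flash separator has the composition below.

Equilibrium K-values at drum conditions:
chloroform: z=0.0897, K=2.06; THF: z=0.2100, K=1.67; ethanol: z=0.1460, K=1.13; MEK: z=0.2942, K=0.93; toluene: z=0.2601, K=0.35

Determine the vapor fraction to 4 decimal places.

ψ = 0.2200

Rachford–Rice: g(ψ) = Σ zᵢ(Kᵢ−1)/(1+ψ(Kᵢ−1)) = 0.
Check two-phase: ΣzᵢKᵢ = 1.0651 > 1 and Σzᵢ/Kᵢ = 1.3580 > 1, so g(0) = 0.0651 > 0 and g(1) = -0.3580 < 0.
Newton iteration, ψ⁰ = 0.6:
  ψ = 0.6000: g = -0.12257, g' = -0.3846 → ψ = 0.2813
  ψ = 0.2813: g = -0.01797, g' = -0.2949 → ψ = 0.2204
  ψ = 0.2204: g = -0.00013, g' = -0.2913 → ψ = 0.2200
Converged at ψ = 0.2200.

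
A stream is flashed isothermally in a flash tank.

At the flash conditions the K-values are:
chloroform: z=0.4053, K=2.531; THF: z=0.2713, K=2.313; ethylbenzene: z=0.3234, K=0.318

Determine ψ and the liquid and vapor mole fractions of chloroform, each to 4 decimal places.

Material balance + equilibrium reduce to Σ zᵢ(Kᵢ−1)/(1+ψ(Kᵢ−1)) = 0.
g(0) = ΣzᵢKᵢ − 1 = 0.7562 and g(1) = 1 − Σzᵢ/Kᵢ = -0.2944, so a root lies in (0, 1).
Iterate (Newton) starting at ψ = 0.5:
  ψ = 0.5000: g = 0.23182, g' = -0.8216 → ψ = 0.7822
  ψ = 0.7822: g = -0.01461, g' = -1.0016 → ψ = 0.7676
  ψ = 0.7676: g = -0.00017, g' = -0.9793 → ψ = 0.7674
Converged at ψ = 0.7674.
Compositions from xᵢ = zᵢ/(1+ψ(Kᵢ−1)), yᵢ = Kᵢxᵢ:
  chloroform: x = 0.1864, y = 0.4717
  THF: x = 0.1351, y = 0.3126
  ethylbenzene: x = 0.6785, y = 0.2158

ψ = 0.7674, x_chloroform = 0.1864, y_chloroform = 0.4717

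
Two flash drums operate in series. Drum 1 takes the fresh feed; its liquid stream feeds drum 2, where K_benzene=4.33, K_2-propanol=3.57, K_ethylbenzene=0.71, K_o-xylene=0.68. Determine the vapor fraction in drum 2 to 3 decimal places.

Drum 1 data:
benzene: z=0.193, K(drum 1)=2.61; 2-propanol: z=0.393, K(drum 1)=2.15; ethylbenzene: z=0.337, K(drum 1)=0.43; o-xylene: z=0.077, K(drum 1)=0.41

Drum 1:
Let ψ₁ = V/F and solve Σ zᵢ(Kᵢ−1)/(1+ψ₁(Kᵢ−1)) = 0.
Feasibility: ΣzᵢKᵢ = 1.525, Σzᵢ/Kᵢ = 1.228 — both > 1, two phases present.
Newton–Raphson from ψ₁ = 0.5:
  ψ₁ = 0.500: g = 0.1260, g' = -0.631 → ψ₁ = 0.700
  ψ₁ = 0.700: g = -0.0003, g' = -0.651 → ψ₁ = 0.699
Converged at ψ₁ = 0.699.
Drum-1 compositions:
  benzene: x = 0.091, y = 0.237
  2-propanol: x = 0.218, y = 0.468
  ethylbenzene: x = 0.560, y = 0.241
  o-xylene: x = 0.131, y = 0.054
Drum-2 feed = drum-1 liquid: z₂ = (0.0908, 0.2178, 0.5603, 0.1311).
Drum 2:
Material balance + equilibrium reduce to Σ zᵢ(Kᵢ−1)/(1+ψ₂(Kᵢ−1)) = 0.
Feasibility: ΣzᵢKᵢ = 1.658, Σzᵢ/Kᵢ = 1.064 — both > 1, two phases present.
Iterate (Newton) starting at ψ₂ = 0.5:
  ψ₂ = 0.500: g = 0.1185, g' = -0.501 → ψ₂ = 0.737
  ψ₂ = 0.737: g = 0.0196, g' = -0.356 → ψ₂ = 0.792
  ψ₂ = 0.792: g = 0.0006, g' = -0.336 → ψ₂ = 0.793
Converged at ψ₂ = 0.793.
  benzene: x = 0.025, y = 0.108
  2-propanol: x = 0.072, y = 0.256
  ethylbenzene: x = 0.728, y = 0.517
  o-xylene: x = 0.176, y = 0.119

V/F (drum 2) = 0.793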